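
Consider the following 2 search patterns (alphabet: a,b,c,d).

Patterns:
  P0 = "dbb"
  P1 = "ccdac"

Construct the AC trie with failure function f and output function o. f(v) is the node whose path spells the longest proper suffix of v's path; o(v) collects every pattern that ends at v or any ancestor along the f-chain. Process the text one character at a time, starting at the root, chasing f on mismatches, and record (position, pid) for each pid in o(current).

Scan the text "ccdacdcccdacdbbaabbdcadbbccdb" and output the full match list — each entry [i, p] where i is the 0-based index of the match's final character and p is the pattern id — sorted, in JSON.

Build:
Trie nodes:
  0='ε' goto c→4 d→1
  1='d' goto b→2
  2='db' goto b→3
  3='dbb' goto ·  [P0 ends]
  4='c' goto c→5
  5='cc' goto d→6
  6='ccd' goto a→7
  7='ccda' goto c→8
  8='ccdac' goto ·  [P1 ends]

BFS fail/out derivation:
  fail(1) 'd': from fail(0)=0 chase 'd': 0 ⇒ 0;  out=∅∪out(0)=∅
  fail(4) 'c': from fail(0)=0 chase 'c': 0 ⇒ 0;  out=∅∪out(0)=∅
  fail(2) 'db': from fail(1)=0 chase 'b': 0 ⇒ 0;  out=∅∪out(0)=∅
  fail(5) 'cc': from fail(4)=0 chase 'c': 0 ⇒ 4;  out=∅∪out(4)=∅
  fail(3) 'dbb': from fail(2)=0 chase 'b': 0 ⇒ 0;  out={0}∪out(0)={0}
  fail(6) 'ccd': from fail(5)=4 chase 'd': 4→0 ⇒ 1;  out=∅∪out(1)=∅
  fail(7) 'ccda': from fail(6)=1 chase 'a': 1→0 ⇒ 0;  out=∅∪out(0)=∅
  fail(8) 'ccdac': from fail(7)=0 chase 'c': 0 ⇒ 4;  out={1}∪out(4)={1}

Run:
i=0 'c': node 0→4
i=1 'c': node 4→5
i=2 'd': node 5→6
i=3 'a': node 6→7
i=4 'c': node 7→8  ** P1@[0:4]
i=5 'd': node 8→1 ·f
i=6 'c': node 1→4 ·f
i=7 'c': node 4→5
i=8 'c': node 5→5 ·f
i=9 'd': node 5→6
i=10 'a': node 6→7
i=11 'c': node 7→8  ** P1@[7:11]
i=12 'd': node 8→1 ·f
i=13 'b': node 1→2
i=14 'b': node 2→3  ** P0@[12:14]
i=15 'a': node 3→0 ·f
i=16 'a': node 0→0
i=17 'b': node 0→0
i=18 'b': node 0→0
i=19 'd': node 0→1
i=20 'c': node 1→4 ·f
i=21 'a': node 4→0 ·f
i=22 'd': node 0→1
i=23 'b': node 1→2
i=24 'b': node 2→3  ** P0@[22:24]
i=25 'c': node 3→4 ·f
i=26 'c': node 4→5
i=27 'd': node 5→6
i=28 'b': node 6→2 ·f

Result: [[4,1],[11,1],[14,0],[24,0]]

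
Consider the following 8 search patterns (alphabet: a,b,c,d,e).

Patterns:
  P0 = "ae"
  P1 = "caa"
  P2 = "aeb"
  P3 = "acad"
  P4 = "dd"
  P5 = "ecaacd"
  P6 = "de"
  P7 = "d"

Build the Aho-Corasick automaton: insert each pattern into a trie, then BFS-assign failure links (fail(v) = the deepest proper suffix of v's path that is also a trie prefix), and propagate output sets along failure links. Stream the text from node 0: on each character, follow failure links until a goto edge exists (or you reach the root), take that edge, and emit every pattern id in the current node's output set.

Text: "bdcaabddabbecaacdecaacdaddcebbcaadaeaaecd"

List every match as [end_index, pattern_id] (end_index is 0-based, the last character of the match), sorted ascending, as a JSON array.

Build automaton:
Trie nodes:
  0='ε' goto a→1 c→3 d→10 e→12
  1='a' goto c→7 e→2
  2='ae' goto b→6  ←P0
  3='c' goto a→4
  4='ca' goto a→5
  5='caa' goto ·  ←P1
  6='aeb' goto ·  ←P2
  7='ac' goto a→8
  8='aca' goto d→9
  9='acad' goto ·  ←P3
  10='d' goto d→11 e→18  ←P7
  11='dd' goto ·  ←P4
  12='e' goto c→13
  13='ec' goto a→14
  14='eca' goto a→15
  15='ecaa' goto c→16
  16='ecaac' goto d→17
  17='ecaacd' goto ·  ←P5
  18='de' goto ·  ←P6

BFS fail/out derivation:
  fail(1) 'a': from fail(0)=0 chase 'a': 0 ⇒ 0;  out=∅∪out(0)=∅
  fail(3) 'c': from fail(0)=0 chase 'c': 0 ⇒ 0;  out=∅∪out(0)=∅
  fail(10) 'd': from fail(0)=0 chase 'd': 0 ⇒ 0;  out={7}∪out(0)={7}
  fail(12) 'e': from fail(0)=0 chase 'e': 0 ⇒ 0;  out=∅∪out(0)=∅
  fail(2) 'ae': from fail(1)=0 chase 'e': 0 ⇒ 12;  out={0}∪out(12)={0}
  fail(4) 'ca': from fail(3)=0 chase 'a': 0 ⇒ 1;  out=∅∪out(1)=∅
  fail(7) 'ac': from fail(1)=0 chase 'c': 0 ⇒ 3;  out=∅∪out(3)=∅
  fail(11) 'dd': from fail(10)=0 chase 'd': 0 ⇒ 10;  out={4}∪out(10)={4,7}
  fail(13) 'ec': from fail(12)=0 chase 'c': 0 ⇒ 3;  out=∅∪out(3)=∅
  fail(18) 'de': from fail(10)=0 chase 'e': 0 ⇒ 12;  out={6}∪out(12)={6}
  fail(5) 'caa': from fail(4)=1 chase 'a': 1→0 ⇒ 1;  out={1}∪out(1)={1}
  fail(6) 'aeb': from fail(2)=12 chase 'b': 12→0 ⇒ 0;  out={2}∪out(0)={2}
  fail(8) 'aca': from fail(7)=3 chase 'a': 3 ⇒ 4;  out=∅∪out(4)=∅
  fail(14) 'eca': from fail(13)=3 chase 'a': 3 ⇒ 4;  out=∅∪out(4)=∅
  fail(9) 'acad': from fail(8)=4 chase 'd': 4→1→0 ⇒ 10;  out={3}∪out(10)={3,7}
  fail(15) 'ecaa': from fail(14)=4 chase 'a': 4 ⇒ 5;  out=∅∪out(5)={1}
  fail(16) 'ecaac': from fail(15)=5 chase 'c': 5→1 ⇒ 7;  out=∅∪out(7)=∅
  fail(17) 'ecaacd': from fail(16)=7 chase 'd': 7→3→0 ⇒ 10;  out={5}∪out(10)={5,7}

Run:
[0] read 'b'  n0⇒n0
[1] read 'd'  n0⇒n10  ** P7@[1:1]
[2] read 'c'  n10⇒n3 ·f
[3] read 'a'  n3⇒n4
[4] read 'a'  n4⇒n5  ** P1@[2:4]
[5] read 'b'  n5⇒n0 ·f
[6] read 'd'  n0⇒n10  ** P7@[6:6]
[7] read 'd'  n10⇒n11  ** P4@[6:7],P7@[7:7]
[8] read 'a'  n11⇒n1 ·f
[9] read 'b'  n1⇒n0 ·f
[10] read 'b'  n0⇒n0
[11] read 'e'  n0⇒n12
[12] read 'c'  n12⇒n13
[13] read 'a'  n13⇒n14
[14] read 'a'  n14⇒n15  ** P1@[12:14]
[15] read 'c'  n15⇒n16
[16] read 'd'  n16⇒n17  ** P5@[11:16],P7@[16:16]
[17] read 'e'  n17⇒n18 ·f  ** P6@[16:17]
[18] read 'c'  n18⇒n13 ·f
[19] read 'a'  n13⇒n14
[20] read 'a'  n14⇒n15  ** P1@[18:20]
[21] read 'c'  n15⇒n16
[22] read 'd'  n16⇒n17  ** P5@[17:22],P7@[22:22]
[23] read 'a'  n17⇒n1 ·f
[24] read 'd'  n1⇒n10 ·f  ** P7@[24:24]
[25] read 'd'  n10⇒n11  ** P4@[24:25],P7@[25:25]
[26] read 'c'  n11⇒n3 ·f
[27] read 'e'  n3⇒n12 ·f
[28] read 'b'  n12⇒n0 ·f
[29] read 'b'  n0⇒n0
[30] read 'c'  n0⇒n3
[31] read 'a'  n3⇒n4
[32] read 'a'  n4⇒n5  ** P1@[30:32]
[33] read 'd'  n5⇒n10 ·f  ** P7@[33:33]
[34] read 'a'  n10⇒n1 ·f
[35] read 'e'  n1⇒n2  ** P0@[34:35]
[36] read 'a'  n2⇒n1 ·f
[37] read 'a'  n1⇒n1 ·f
[38] read 'e'  n1⇒n2  ** P0@[37:38]
[39] read 'c'  n2⇒n13 ·f
[40] read 'd'  n13⇒n10 ·f  ** P7@[40:40]

All matches (sorted): [[1,7],[4,1],[6,7],[7,4],[7,7],[14,1],[16,5],[16,7],[17,6],[20,1],[22,5],[22,7],[24,7],[25,4],[25,7],[32,1],[33,7],[35,0],[38,0],[40,7]]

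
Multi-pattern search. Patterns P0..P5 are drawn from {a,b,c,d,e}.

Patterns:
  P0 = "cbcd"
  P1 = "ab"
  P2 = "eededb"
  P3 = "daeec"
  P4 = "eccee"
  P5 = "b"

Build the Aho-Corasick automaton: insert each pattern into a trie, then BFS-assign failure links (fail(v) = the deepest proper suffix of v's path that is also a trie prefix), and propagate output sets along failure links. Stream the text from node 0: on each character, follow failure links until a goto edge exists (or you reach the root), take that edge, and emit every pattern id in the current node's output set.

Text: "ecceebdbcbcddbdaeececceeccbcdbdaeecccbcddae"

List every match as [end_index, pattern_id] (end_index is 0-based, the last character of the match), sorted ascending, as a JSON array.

Build:
Trie (insert patterns):
  0='ε' goto a→5 b→22 c→1 d→13 e→7
  1='c' goto b→2
  2='cb' goto c→3
  3='cbc' goto d→4
  4='cbcd' goto ·  [P0 ends]
  5='a' goto b→6
  6='ab' goto ·  [P1 ends]
  7='e' goto c→18 e→8
  8='ee' goto d→9
  9='eed' goto e→10
  10='eede' goto d→11
  11='eeded' goto b→12
  12='eededb' goto ·  [P2 ends]
  13='d' goto a→14
  14='da' goto e→15
  15='dae' goto e→16
  16='daee' goto c→17
  17='daeec' goto ·  [P3 ends]
  18='ec' goto c→19
  19='ecc' goto e→20
  20='ecce' goto e→21
  21='eccee' goto ·  [P4 ends]
  22='b' goto ·  [P5 ends]

Failure links (BFS by depth):
  n1('c'): parent n0 fail=0; on 'c' 0 → fail=0;  out ∅∪∅=∅
  n5('a'): parent n0 fail=0; on 'a' 0 → fail=0;  out ∅∪∅=∅
  n7('e'): parent n0 fail=0; on 'e' 0 → fail=0;  out ∅∪∅=∅
  n13('d'): parent n0 fail=0; on 'd' 0 → fail=0;  out ∅∪∅=∅
  n22('b'): parent n0 fail=0; on 'b' 0 → fail=0;  out {5}∪∅={5}
  n2('cb'): parent n1 fail=0; on 'b' 0 → fail=22;  out ∅∪{5}={5}
  n6('ab'): parent n5 fail=0; on 'b' 0 → fail=22;  out {1}∪{5}={1,5}
  n8('ee'): parent n7 fail=0; on 'e' 0 → fail=7;  out ∅∪∅=∅
  n14('da'): parent n13 fail=0; on 'a' 0 → fail=5;  out ∅∪∅=∅
  n18('ec'): parent n7 fail=0; on 'c' 0 → fail=1;  out ∅∪∅=∅
  n3('cbc'): parent n2 fail=22; on 'c' 22→0 → fail=1;  out ∅∪∅=∅
  n9('eed'): parent n8 fail=7; on 'd' 7→0 → fail=13;  out ∅∪∅=∅
  n15('dae'): parent n14 fail=5; on 'e' 5→0 → fail=7;  out ∅∪∅=∅
  n19('ecc'): parent n18 fail=1; on 'c' 1→0 → fail=1;  out ∅∪∅=∅
  n4('cbcd'): parent n3 fail=1; on 'd' 1→0 → fail=13;  out {0}∪∅={0}
  n10('eede'): parent n9 fail=13; on 'e' 13→0 → fail=7;  out ∅∪∅=∅
  n16('daee'): parent n15 fail=7; on 'e' 7 → fail=8;  out ∅∪∅=∅
  n20('ecce'): parent n19 fail=1; on 'e' 1→0 → fail=7;  out ∅∪∅=∅
  n11('eeded'): parent n10 fail=7; on 'd' 7→0 → fail=13;  out ∅∪∅=∅
  n17('daeec'): parent n16 fail=8; on 'c' 8→7 → fail=18;  out {3}∪∅={3}
  n21('eccee'): parent n20 fail=7; on 'e' 7 → fail=8;  out {4}∪∅={4}
  n12('eededb'): parent n11 fail=13; on 'b' 13→0 → fail=22;  out {2}∪{5}={2,5}

Scan:
pos 0 'e': at 7
pos 1 'c': at 18
pos 2 'c': at 19
pos 3 'e': at 20
pos 4 'e': at 21  ** P4@[0:4]
pos 5 'b': at 22 ·f  ** P5@[5:5]
pos 6 'd': at 13 ·f
pos 7 'b': at 22 ·f  ** P5@[7:7]
pos 8 'c': at 1 ·f
pos 9 'b': at 2  ** P5@[9:9]
pos 10 'c': at 3
pos 11 'd': at 4  ** P0@[8:11]
pos 12 'd': at 13 ·f
pos 13 'b': at 22 ·f  ** P5@[13:13]
pos 14 'd': at 13 ·f
pos 15 'a': at 14
pos 16 'e': at 15
pos 17 'e': at 16
pos 18 'c': at 17  ** P3@[14:18]
pos 19 'e': at 7 ·f
pos 20 'c': at 18
pos 21 'c': at 19
pos 22 'e': at 20
pos 23 'e': at 21  ** P4@[19:23]
pos 24 'c': at 18 ·f
pos 25 'c': at 19
pos 26 'b': at 2 ·f  ** P5@[26:26]
pos 27 'c': at 3
pos 28 'd': at 4  ** P0@[25:28]
pos 29 'b': at 22 ·f  ** P5@[29:29]
pos 30 'd': at 13 ·f
pos 31 'a': at 14
pos 32 'e': at 15
pos 33 'e': at 16
pos 34 'c': at 17  ** P3@[30:34]
pos 35 'c': at 19 ·f
pos 36 'c': at 1 ·f
pos 37 'b': at 2  ** P5@[37:37]
pos 38 'c': at 3
pos 39 'd': at 4  ** P0@[36:39]
pos 40 'd': at 13 ·f
pos 41 'a': at 14
pos 42 'e': at 15

Matches: [[4,4],[5,5],[7,5],[9,5],[11,0],[13,5],[18,3],[23,4],[26,5],[28,0],[29,5],[34,3],[37,5],[39,0]]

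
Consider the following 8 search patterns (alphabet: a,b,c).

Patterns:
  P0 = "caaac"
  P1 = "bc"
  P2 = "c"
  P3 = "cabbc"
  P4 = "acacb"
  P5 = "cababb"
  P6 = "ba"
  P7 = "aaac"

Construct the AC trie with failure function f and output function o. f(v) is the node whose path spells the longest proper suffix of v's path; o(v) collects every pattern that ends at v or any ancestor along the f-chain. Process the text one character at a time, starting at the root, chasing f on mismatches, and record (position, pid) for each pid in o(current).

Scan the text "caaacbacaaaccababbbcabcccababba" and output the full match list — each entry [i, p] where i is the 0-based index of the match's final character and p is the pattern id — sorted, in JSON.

Build:
Trie (insert patterns):
  0='ε' goto a→11 b→6 c→1
  1='c' goto a→2  [P2 ends]
  2='ca' goto a→3 b→8
  3='caa' goto a→4
  4='caaa' goto c→5
  5='caaac' goto ·  [P0 ends]
  6='b' goto a→19 c→7
  7='bc' goto ·  [P1 ends]
  8='cab' goto a→16 b→9
  9='cabb' goto c→10
  10='cabbc' goto ·  [P3 ends]
  11='a' goto a→20 c→12
  12='ac' goto a→13
  13='aca' goto c→14
  14='acac' goto b→15
  15='acacb' goto ·  [P4 ends]
  16='caba' goto b→17
  17='cabab' goto b→18
  18='cababb' goto ·  [P5 ends]
  19='ba' goto ·  [P6 ends]
  20='aa' goto a→21
  21='aaa' goto c→22
  22='aaac' goto ·  [P7 ends]

BFS fail/out derivation:
  n1('c'): parent n0 fail=0; on 'c' 0 → fail=0;  out {2}∪∅={2}
  n6('b'): parent n0 fail=0; on 'b' 0 → fail=0;  out ∅∪∅=∅
  n11('a'): parent n0 fail=0; on 'a' 0 → fail=0;  out ∅∪∅=∅
  n2('ca'): parent n1 fail=0; on 'a' 0 → fail=11;  out ∅∪∅=∅
  n7('bc'): parent n6 fail=0; on 'c' 0 → fail=1;  out {1}∪{2}={1,2}
  n12('ac'): parent n11 fail=0; on 'c' 0 → fail=1;  out ∅∪{2}={2}
  n19('ba'): parent n6 fail=0; on 'a' 0 → fail=11;  out {6}∪∅={6}
  n20('aa'): parent n11 fail=0; on 'a' 0 → fail=11;  out ∅∪∅=∅
  n3('caa'): parent n2 fail=11; on 'a' 11 → fail=20;  out ∅∪∅=∅
  n8('cab'): parent n2 fail=11; on 'b' 11→0 → fail=6;  out ∅∪∅=∅
  n13('aca'): parent n12 fail=1; on 'a' 1 → fail=2;  out ∅∪∅=∅
  n21('aaa'): parent n20 fail=11; on 'a' 11 → fail=20;  out ∅∪∅=∅
  n4('caaa'): parent n3 fail=20; on 'a' 20 → fail=21;  out ∅∪∅=∅
  n9('cabb'): parent n8 fail=6; on 'b' 6→0 → fail=6;  out ∅∪∅=∅
  n14('acac'): parent n13 fail=2; on 'c' 2→11 → fail=12;  out ∅∪{2}={2}
  n16('caba'): parent n8 fail=6; on 'a' 6 → fail=19;  out ∅∪{6}={6}
  n22('aaac'): parent n21 fail=20; on 'c' 20→11 → fail=12;  out {7}∪{2}={2,7}
  n5('caaac'): parent n4 fail=21; on 'c' 21 → fail=22;  out {0}∪{2,7}={0,2,7}
  n10('cabbc'): parent n9 fail=6; on 'c' 6 → fail=7;  out {3}∪{1,2}={1,2,3}
  n15('acacb'): parent n14 fail=12; on 'b' 12→1→0 → fail=6;  out {4}∪∅={4}
  n17('cabab'): parent n16 fail=19; on 'b' 19→11→0 → fail=6;  out ∅∪∅=∅
  n18('cababb'): parent n17 fail=6; on 'b' 6→0 → fail=6;  out {5}∪∅={5}

Scan:
i=0 'c': node 0→1  → match P2@[0:0]
i=1 'a': node 1→2
i=2 'a': node 2→3
i=3 'a': node 3→4
i=4 'c': node 4→5  → match P0@[0:4],P2@[4:4],P7@[1:4]
i=5 'b': node 5→6 (fail-walked)
i=6 'a': node 6→19  → match P6@[5:6]
i=7 'c': node 19→12 (fail-walked)  → match P2@[7:7]
i=8 'a': node 12→13
i=9 'a': node 13→3 (fail-walked)
i=10 'a': node 3→4
i=11 'c': node 4→5  → match P0@[7:11],P2@[11:11],P7@[8:11]
i=12 'c': node 5→1 (fail-walked)  → match P2@[12:12]
i=13 'a': node 1→2
i=14 'b': node 2→8
i=15 'a': node 8→16  → match P6@[14:15]
i=16 'b': node 16→17
i=17 'b': node 17→18  → match P5@[12:17]
i=18 'b': node 18→6 (fail-walked)
i=19 'c': node 6→7  → match P1@[18:19],P2@[19:19]
i=20 'a': node 7→2 (fail-walked)
i=21 'b': node 2→8
i=22 'c': node 8→7 (fail-walked)  → match P1@[21:22],P2@[22:22]
i=23 'c': node 7→1 (fail-walked)  → match P2@[23:23]
i=24 'c': node 1→1 (fail-walked)  → match P2@[24:24]
i=25 'a': node 1→2
i=26 'b': node 2→8
i=27 'a': node 8→16  → match P6@[26:27]
i=28 'b': node 16→17
i=29 'b': node 17→18  → match P5@[24:29]
i=30 'a': node 18→19 (fail-walked)  → match P6@[29:30]

Result: [[0,2],[4,0],[4,2],[4,7],[6,6],[7,2],[11,0],[11,2],[11,7],[12,2],[15,6],[17,5],[19,1],[19,2],[22,1],[22,2],[23,2],[24,2],[27,6],[29,5],[30,6]]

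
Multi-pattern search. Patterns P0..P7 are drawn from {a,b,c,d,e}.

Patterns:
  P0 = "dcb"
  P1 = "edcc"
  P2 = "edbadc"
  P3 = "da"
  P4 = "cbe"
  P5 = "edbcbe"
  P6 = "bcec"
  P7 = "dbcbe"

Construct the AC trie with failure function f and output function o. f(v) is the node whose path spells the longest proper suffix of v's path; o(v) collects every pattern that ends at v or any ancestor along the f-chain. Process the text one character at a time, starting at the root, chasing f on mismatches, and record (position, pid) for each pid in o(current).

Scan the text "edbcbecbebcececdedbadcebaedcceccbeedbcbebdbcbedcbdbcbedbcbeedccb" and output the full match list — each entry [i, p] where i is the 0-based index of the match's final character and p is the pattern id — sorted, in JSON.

Build:
Trie (insert patterns):
  n0 'ε': b→19 c→13 d→1 e→4
  n1 'd': a→12 b→23 c→2
  n2 'dc': b→3
  n3 'dcb': ·  ←P0
  n4 'e': d→5
  n5 'ed': b→8 c→6
  n6 'edc': c→7
  n7 'edcc': ·  ←P1
  n8 'edb': a→9 c→16
  n9 'edba': d→10
  n10 'edbad': c→11
  n11 'edbadc': ·  ←P2
  n12 'da': ·  ←P3
  n13 'c': b→14
  n14 'cb': e→15
  n15 'cbe': ·  ←P4
  n16 'edbc': b→17
  n17 'edbcb': e→18
  n18 'edbcbe': ·  ←P5
  n19 'b': c→20
  n20 'bc': e→21
  n21 'bce': c→22
  n22 'bcec': ·  ←P6
  n23 'db': c→24
  n24 'dbc': b→25
  n25 'dbcb': e→26
  n26 'dbcbe': ·  ←P7

Failure links (BFS by depth):
  fail(1) 'd': from fail(0)=0 chase 'd': 0 ⇒ 0;  out=∅∪out(0)=∅
  fail(4) 'e': from fail(0)=0 chase 'e': 0 ⇒ 0;  out=∅∪out(0)=∅
  fail(13) 'c': from fail(0)=0 chase 'c': 0 ⇒ 0;  out=∅∪out(0)=∅
  fail(19) 'b': from fail(0)=0 chase 'b': 0 ⇒ 0;  out=∅∪out(0)=∅
  fail(2) 'dc': from fail(1)=0 chase 'c': 0 ⇒ 13;  out=∅∪out(13)=∅
  fail(5) 'ed': from fail(4)=0 chase 'd': 0 ⇒ 1;  out=∅∪out(1)=∅
  fail(12) 'da': from fail(1)=0 chase 'a': 0 ⇒ 0;  out={3}∪out(0)={3}
  fail(14) 'cb': from fail(13)=0 chase 'b': 0 ⇒ 19;  out=∅∪out(19)=∅
  fail(20) 'bc': from fail(19)=0 chase 'c': 0 ⇒ 13;  out=∅∪out(13)=∅
  fail(23) 'db': from fail(1)=0 chase 'b': 0 ⇒ 19;  out=∅∪out(19)=∅
  fail(3) 'dcb': from fail(2)=13 chase 'b': 13 ⇒ 14;  out={0}∪out(14)={0}
  fail(6) 'edc': from fail(5)=1 chase 'c': 1 ⇒ 2;  out=∅∪out(2)=∅
  fail(8) 'edb': from fail(5)=1 chase 'b': 1 ⇒ 23;  out=∅∪out(23)=∅
  fail(15) 'cbe': from fail(14)=19 chase 'e': 19→0 ⇒ 4;  out={4}∪out(4)={4}
  fail(21) 'bce': from fail(20)=13 chase 'e': 13→0 ⇒ 4;  out=∅∪out(4)=∅
  fail(24) 'dbc': from fail(23)=19 chase 'c': 19 ⇒ 20;  out=∅∪out(20)=∅
  fail(7) 'edcc': from fail(6)=2 chase 'c': 2→13→0 ⇒ 13;  out={1}∪out(13)={1}
  fail(9) 'edba': from fail(8)=23 chase 'a': 23→19→0 ⇒ 0;  out=∅∪out(0)=∅
  fail(16) 'edbc': from fail(8)=23 chase 'c': 23 ⇒ 24;  out=∅∪out(24)=∅
  fail(22) 'bcec': from fail(21)=4 chase 'c': 4→0 ⇒ 13;  out={6}∪out(13)={6}
  fail(25) 'dbcb': from fail(24)=20 chase 'b': 20→13 ⇒ 14;  out=∅∪out(14)=∅
  fail(10) 'edbad': from fail(9)=0 chase 'd': 0 ⇒ 1;  out=∅∪out(1)=∅
  fail(17) 'edbcb': from fail(16)=24 chase 'b': 24 ⇒ 25;  out=∅∪out(25)=∅
  fail(26) 'dbcbe': from fail(25)=14 chase 'e': 14 ⇒ 15;  out={7}∪out(15)={4,7}
  fail(11) 'edbadc': from fail(10)=1 chase 'c': 1 ⇒ 2;  out={2}∪out(2)={2}
  fail(18) 'edbcbe': from fail(17)=25 chase 'e': 25 ⇒ 26;  out={5}∪out(26)={4,5,7}

Scan:
pos 0 'e': at 4
pos 1 'd': at 5
pos 2 'b': at 8
pos 3 'c': at 16
pos 4 'b': at 17
pos 5 'e': at 18  emit P4@[3:5],P5@[0:5],P7@[1:5]
pos 6 'c': at 13 ·f
pos 7 'b': at 14
pos 8 'e': at 15  emit P4@[6:8]
pos 9 'b': at 19 ·f
pos 10 'c': at 20
pos 11 'e': at 21
pos 12 'c': at 22  emit P6@[9:12]
pos 13 'e': at 4 ·f
pos 14 'c': at 13 ·f
pos 15 'd': at 1 ·f
pos 16 'e': at 4 ·f
pos 17 'd': at 5
pos 18 'b': at 8
pos 19 'a': at 9
pos 20 'd': at 10
pos 21 'c': at 11  emit P2@[16:21]
pos 22 'e': at 4 ·f
pos 23 'b': at 19 ·f
pos 24 'a': at 0 ·f
pos 25 'e': at 4
pos 26 'd': at 5
pos 27 'c': at 6
pos 28 'c': at 7  emit P1@[25:28]
pos 29 'e': at 4 ·f
pos 30 'c': at 13 ·f
pos 31 'c': at 13 ·f
pos 32 'b': at 14
pos 33 'e': at 15  emit P4@[31:33]
pos 34 'e': at 4 ·f
pos 35 'd': at 5
pos 36 'b': at 8
pos 37 'c': at 16
pos 38 'b': at 17
pos 39 'e': at 18  emit P4@[37:39],P5@[34:39],P7@[35:39]
pos 40 'b': at 19 ·f
pos 41 'd': at 1 ·f
pos 42 'b': at 23
pos 43 'c': at 24
pos 44 'b': at 25
pos 45 'e': at 26  emit P4@[43:45],P7@[41:45]
pos 46 'd': at 5 ·f
pos 47 'c': at 6
pos 48 'b': at 3 ·f  emit P0@[46:48]
pos 49 'd': at 1 ·f
pos 50 'b': at 23
pos 51 'c': at 24
pos 52 'b': at 25
pos 53 'e': at 26  emit P4@[51:53],P7@[49:53]
pos 54 'd': at 5 ·f
pos 55 'b': at 8
pos 56 'c': at 16
pos 57 'b': at 17
pos 58 'e': at 18  emit P4@[56:58],P5@[53:58],P7@[54:58]
pos 59 'e': at 4 ·f
pos 60 'd': at 5
pos 61 'c': at 6
pos 62 'c': at 7  emit P1@[59:62]
pos 63 'b': at 14 ·f

Matches: [[5,4],[5,5],[5,7],[8,4],[12,6],[21,2],[28,1],[33,4],[39,4],[39,5],[39,7],[45,4],[45,7],[48,0],[53,4],[53,7],[58,4],[58,5],[58,7],[62,1]]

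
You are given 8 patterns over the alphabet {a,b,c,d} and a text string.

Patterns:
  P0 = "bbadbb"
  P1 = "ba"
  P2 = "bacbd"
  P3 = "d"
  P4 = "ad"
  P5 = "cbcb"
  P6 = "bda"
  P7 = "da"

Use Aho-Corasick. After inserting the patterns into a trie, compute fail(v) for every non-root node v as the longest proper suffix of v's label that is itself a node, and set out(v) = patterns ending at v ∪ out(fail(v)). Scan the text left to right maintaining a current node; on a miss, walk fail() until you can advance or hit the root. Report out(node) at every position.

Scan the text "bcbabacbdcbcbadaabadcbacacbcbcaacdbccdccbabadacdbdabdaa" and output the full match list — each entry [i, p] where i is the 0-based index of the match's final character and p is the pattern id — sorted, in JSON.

Construct AC machine:
Trie (insert patterns):
  n0 'ε': a→12 b→1 c→14 d→11
  n1 'b': a→7 b→2 d→18
  n2 'bb': a→3
  n3 'bba': d→4
  n4 'bbad': b→5
  n5 'bbadb': b→6
  n6 'bbadbb': ·  [P0 ends]
  n7 'ba': c→8  [P1 ends]
  n8 'bac': b→9
  n9 'bacb': d→10
  n10 'bacbd': ·  [P2 ends]
  n11 'd': a→20  [P3 ends]
  n12 'a': d→13
  n13 'ad': ·  [P4 ends]
  n14 'c': b→15
  n15 'cb': c→16
  n16 'cbc': b→17
  n17 'cbcb': ·  [P5 ends]
  n18 'bd': a→19
  n19 'bda': ·  [P6 ends]
  n20 'da': ·  [P7 ends]

Failure links (BFS by depth):
  fail(1) 'b': from fail(0)=0 chase 'b': 0 ⇒ 0;  out=∅∪out(0)=∅
  fail(11) 'd': from fail(0)=0 chase 'd': 0 ⇒ 0;  out={3}∪out(0)={3}
  fail(12) 'a': from fail(0)=0 chase 'a': 0 ⇒ 0;  out=∅∪out(0)=∅
  fail(14) 'c': from fail(0)=0 chase 'c': 0 ⇒ 0;  out=∅∪out(0)=∅
  fail(2) 'bb': from fail(1)=0 chase 'b': 0 ⇒ 1;  out=∅∪out(1)=∅
  fail(7) 'ba': from fail(1)=0 chase 'a': 0 ⇒ 12;  out={1}∪out(12)={1}
  fail(13) 'ad': from fail(12)=0 chase 'd': 0 ⇒ 11;  out={4}∪out(11)={3,4}
  fail(15) 'cb': from fail(14)=0 chase 'b': 0 ⇒ 1;  out=∅∪out(1)=∅
  fail(18) 'bd': from fail(1)=0 chase 'd': 0 ⇒ 11;  out=∅∪out(11)={3}
  fail(20) 'da': from fail(11)=0 chase 'a': 0 ⇒ 12;  out={7}∪out(12)={7}
  fail(3) 'bba': from fail(2)=1 chase 'a': 1 ⇒ 7;  out=∅∪out(7)={1}
  fail(8) 'bac': from fail(7)=12 chase 'c': 12→0 ⇒ 14;  out=∅∪out(14)=∅
  fail(16) 'cbc': from fail(15)=1 chase 'c': 1→0 ⇒ 14;  out=∅∪out(14)=∅
  fail(19) 'bda': from fail(18)=11 chase 'a': 11 ⇒ 20;  out={6}∪out(20)={6,7}
  fail(4) 'bbad': from fail(3)=7 chase 'd': 7→12 ⇒ 13;  out=∅∪out(13)={3,4}
  fail(9) 'bacb': from fail(8)=14 chase 'b': 14 ⇒ 15;  out=∅∪out(15)=∅
  fail(17) 'cbcb': from fail(16)=14 chase 'b': 14 ⇒ 15;  out={5}∪out(15)={5}
  fail(5) 'bbadb': from fail(4)=13 chase 'b': 13→11→0 ⇒ 1;  out=∅∪out(1)=∅
  fail(10) 'bacbd': from fail(9)=15 chase 'd': 15→1 ⇒ 18;  out={2}∪out(18)={2,3}
  fail(6) 'bbadbb': from fail(5)=1 chase 'b': 1 ⇒ 2;  out={0}∪out(2)={0}

Scan:
[0] read 'b'  n0⇒n1
[1] read 'c'  n1⇒n14 (fail-walked)
[2] read 'b'  n14⇒n15
[3] read 'a'  n15⇒n7 (fail-walked)  ** P1@[2:3]
[4] read 'b'  n7⇒n1 (fail-walked)
[5] read 'a'  n1⇒n7  ** P1@[4:5]
[6] read 'c'  n7⇒n8
[7] read 'b'  n8⇒n9
[8] read 'd'  n9⇒n10  ** P2@[4:8],P3@[8:8]
[9] read 'c'  n10⇒n14 (fail-walked)
[10] read 'b'  n14⇒n15
[11] read 'c'  n15⇒n16
[12] read 'b'  n16⇒n17  ** P5@[9:12]
[13] read 'a'  n17⇒n7 (fail-walked)  ** P1@[12:13]
[14] read 'd'  n7⇒n13 (fail-walked)  ** P3@[14:14],P4@[13:14]
[15] read 'a'  n13⇒n20 (fail-walked)  ** P7@[14:15]
[16] read 'a'  n20⇒n12 (fail-walked)
[17] read 'b'  n12⇒n1 (fail-walked)
[18] read 'a'  n1⇒n7  ** P1@[17:18]
[19] read 'd'  n7⇒n13 (fail-walked)  ** P3@[19:19],P4@[18:19]
[20] read 'c'  n13⇒n14 (fail-walked)
[21] read 'b'  n14⇒n15
[22] read 'a'  n15⇒n7 (fail-walked)  ** P1@[21:22]
[23] read 'c'  n7⇒n8
[24] read 'a'  n8⇒n12 (fail-walked)
[25] read 'c'  n12⇒n14 (fail-walked)
[26] read 'b'  n14⇒n15
[27] read 'c'  n15⇒n16
[28] read 'b'  n16⇒n17  ** P5@[25:28]
[29] read 'c'  n17⇒n16 (fail-walked)
[30] read 'a'  n16⇒n12 (fail-walked)
[31] read 'a'  n12⇒n12 (fail-walked)
[32] read 'c'  n12⇒n14 (fail-walked)
[33] read 'd'  n14⇒n11 (fail-walked)  ** P3@[33:33]
[34] read 'b'  n11⇒n1 (fail-walked)
[35] read 'c'  n1⇒n14 (fail-walked)
[36] read 'c'  n14⇒n14 (fail-walked)
[37] read 'd'  n14⇒n11 (fail-walked)  ** P3@[37:37]
[38] read 'c'  n11⇒n14 (fail-walked)
[39] read 'c'  n14⇒n14 (fail-walked)
[40] read 'b'  n14⇒n15
[41] read 'a'  n15⇒n7 (fail-walked)  ** P1@[40:41]
[42] read 'b'  n7⇒n1 (fail-walked)
[43] read 'a'  n1⇒n7  ** P1@[42:43]
[44] read 'd'  n7⇒n13 (fail-walked)  ** P3@[44:44],P4@[43:44]
[45] read 'a'  n13⇒n20 (fail-walked)  ** P7@[44:45]
[46] read 'c'  n20⇒n14 (fail-walked)
[47] read 'd'  n14⇒n11 (fail-walked)  ** P3@[47:47]
[48] read 'b'  n11⇒n1 (fail-walked)
[49] read 'd'  n1⇒n18  ** P3@[49:49]
[50] read 'a'  n18⇒n19  ** P6@[48:50],P7@[49:50]
[51] read 'b'  n19⇒n1 (fail-walked)
[52] read 'd'  n1⇒n18  ** P3@[52:52]
[53] read 'a'  n18⇒n19  ** P6@[51:53],P7@[52:53]
[54] read 'a'  n19⇒n12 (fail-walked)

Result: [[3,1],[5,1],[8,2],[8,3],[12,5],[13,1],[14,3],[14,4],[15,7],[18,1],[19,3],[19,4],[22,1],[28,5],[33,3],[37,3],[41,1],[43,1],[44,3],[44,4],[45,7],[47,3],[49,3],[50,6],[50,7],[52,3],[53,6],[53,7]]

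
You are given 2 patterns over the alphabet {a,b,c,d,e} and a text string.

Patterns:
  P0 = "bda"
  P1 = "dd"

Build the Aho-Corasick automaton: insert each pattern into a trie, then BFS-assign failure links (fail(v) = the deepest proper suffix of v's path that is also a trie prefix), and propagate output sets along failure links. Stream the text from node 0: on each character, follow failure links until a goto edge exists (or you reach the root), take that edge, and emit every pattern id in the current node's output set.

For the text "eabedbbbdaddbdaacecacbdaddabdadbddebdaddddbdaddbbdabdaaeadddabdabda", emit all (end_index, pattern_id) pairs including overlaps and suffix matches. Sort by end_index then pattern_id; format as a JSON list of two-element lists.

Build:
Trie nodes:
  0='ε' goto b→1 d→4
  1='b' goto d→2
  2='bd' goto a→3
  3='bda' goto ·  [P0 ends]
  4='d' goto d→5
  5='dd' goto ·  [P1 ends]

BFS fail/out derivation:
  fail(1) 'b': from fail(0)=0 chase 'b': 0 ⇒ 0;  out=∅∪out(0)=∅
  fail(4) 'd': from fail(0)=0 chase 'd': 0 ⇒ 0;  out=∅∪out(0)=∅
  fail(2) 'bd': from fail(1)=0 chase 'd': 0 ⇒ 4;  out=∅∪out(4)=∅
  fail(5) 'dd': from fail(4)=0 chase 'd': 0 ⇒ 4;  out={1}∪out(4)={1}
  fail(3) 'bda': from fail(2)=4 chase 'a': 4→0 ⇒ 0;  out={0}∪out(0)={0}

Scan:
[0] read 'e'  n0⇒n0
[1] read 'a'  n0⇒n0
[2] read 'b'  n0⇒n1
[3] read 'e'  n1⇒n0 ·f
[4] read 'd'  n0⇒n4
[5] read 'b'  n4⇒n1 ·f
[6] read 'b'  n1⇒n1 ·f
[7] read 'b'  n1⇒n1 ·f
[8] read 'd'  n1⇒n2
[9] read 'a'  n2⇒n3  emit P0@[7:9]
[10] read 'd'  n3⇒n4 ·f
[11] read 'd'  n4⇒n5  emit P1@[10:11]
[12] read 'b'  n5⇒n1 ·f
[13] read 'd'  n1⇒n2
[14] read 'a'  n2⇒n3  emit P0@[12:14]
[15] read 'a'  n3⇒n0 ·f
[16] read 'c'  n0⇒n0
[17] read 'e'  n0⇒n0
[18] read 'c'  n0⇒n0
[19] read 'a'  n0⇒n0
[20] read 'c'  n0⇒n0
[21] read 'b'  n0⇒n1
[22] read 'd'  n1⇒n2
[23] read 'a'  n2⇒n3  emit P0@[21:23]
[24] read 'd'  n3⇒n4 ·f
[25] read 'd'  n4⇒n5  emit P1@[24:25]
[26] read 'a'  n5⇒n0 ·f
[27] read 'b'  n0⇒n1
[28] read 'd'  n1⇒n2
[29] read 'a'  n2⇒n3  emit P0@[27:29]
[30] read 'd'  n3⇒n4 ·f
[31] read 'b'  n4⇒n1 ·f
[32] read 'd'  n1⇒n2
[33] read 'd'  n2⇒n5 ·f  emit P1@[32:33]
[34] read 'e'  n5⇒n0 ·f
[35] read 'b'  n0⇒n1
[36] read 'd'  n1⇒n2
[37] read 'a'  n2⇒n3  emit P0@[35:37]
[38] read 'd'  n3⇒n4 ·f
[39] read 'd'  n4⇒n5  emit P1@[38:39]
[40] read 'd'  n5⇒n5 ·f  emit P1@[39:40]
[41] read 'd'  n5⇒n5 ·f  emit P1@[40:41]
[42] read 'b'  n5⇒n1 ·f
[43] read 'd'  n1⇒n2
[44] read 'a'  n2⇒n3  emit P0@[42:44]
[45] read 'd'  n3⇒n4 ·f
[46] read 'd'  n4⇒n5  emit P1@[45:46]
[47] read 'b'  n5⇒n1 ·f
[48] read 'b'  n1⇒n1 ·f
[49] read 'd'  n1⇒n2
[50] read 'a'  n2⇒n3  emit P0@[48:50]
[51] read 'b'  n3⇒n1 ·f
[52] read 'd'  n1⇒n2
[53] read 'a'  n2⇒n3  emit P0@[51:53]
[54] read 'a'  n3⇒n0 ·f
[55] read 'e'  n0⇒n0
[56] read 'a'  n0⇒n0
[57] read 'd'  n0⇒n4
[58] read 'd'  n4⇒n5  emit P1@[57:58]
[59] read 'd'  n5⇒n5 ·f  emit P1@[58:59]
[60] read 'a'  n5⇒n0 ·f
[61] read 'b'  n0⇒n1
[62] read 'd'  n1⇒n2
[63] read 'a'  n2⇒n3  emit P0@[61:63]
[64] read 'b'  n3⇒n1 ·f
[65] read 'd'  n1⇒n2
[66] read 'a'  n2⇒n3  emit P0@[64:66]

Result: [[9,0],[11,1],[14,0],[23,0],[25,1],[29,0],[33,1],[37,0],[39,1],[40,1],[41,1],[44,0],[46,1],[50,0],[53,0],[58,1],[59,1],[63,0],[66,0]]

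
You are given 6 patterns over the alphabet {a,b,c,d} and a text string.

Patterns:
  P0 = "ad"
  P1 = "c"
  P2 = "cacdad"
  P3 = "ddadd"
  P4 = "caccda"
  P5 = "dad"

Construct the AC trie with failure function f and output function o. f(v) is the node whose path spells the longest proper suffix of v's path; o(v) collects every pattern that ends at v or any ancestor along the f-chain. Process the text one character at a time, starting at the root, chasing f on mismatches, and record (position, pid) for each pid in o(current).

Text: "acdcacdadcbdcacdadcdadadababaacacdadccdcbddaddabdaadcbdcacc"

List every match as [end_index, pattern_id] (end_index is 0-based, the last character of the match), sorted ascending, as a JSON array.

Build:
Trie nodes:
  n0 'ε': a→1 c→3 d→9
  n1 'a': d→2
  n2 'ad': ·  [P0 ends]
  n3 'c': a→4  [P1 ends]
  n4 'ca': c→5
  n5 'cac': c→14 d→6
  n6 'cacd': a→7
  n7 'cacda': d→8
  n8 'cacdad': ·  [P2 ends]
  n9 'd': a→17 d→10
  n10 'dd': a→11
  n11 'dda': d→12
  n12 'ddad': d→13
  n13 'ddadd': ·  [P3 ends]
  n14 'cacc': d→15
  n15 'caccd': a→16
  n16 'caccda': ·  [P4 ends]
  n17 'da': d→18
  n18 'dad': ·  [P5 ends]

BFS fail/out derivation:
  fail(1) 'a': from fail(0)=0 chase 'a': 0 ⇒ 0;  out=∅∪out(0)=∅
  fail(3) 'c': from fail(0)=0 chase 'c': 0 ⇒ 0;  out={1}∪out(0)={1}
  fail(9) 'd': from fail(0)=0 chase 'd': 0 ⇒ 0;  out=∅∪out(0)=∅
  fail(2) 'ad': from fail(1)=0 chase 'd': 0 ⇒ 9;  out={0}∪out(9)={0}
  fail(4) 'ca': from fail(3)=0 chase 'a': 0 ⇒ 1;  out=∅∪out(1)=∅
  fail(10) 'dd': from fail(9)=0 chase 'd': 0 ⇒ 9;  out=∅∪out(9)=∅
  fail(17) 'da': from fail(9)=0 chase 'a': 0 ⇒ 1;  out=∅∪out(1)=∅
  fail(5) 'cac': from fail(4)=1 chase 'c': 1→0 ⇒ 3;  out=∅∪out(3)={1}
  fail(11) 'dda': from fail(10)=9 chase 'a': 9 ⇒ 17;  out=∅∪out(17)=∅
  fail(18) 'dad': from fail(17)=1 chase 'd': 1 ⇒ 2;  out={5}∪out(2)={0,5}
  fail(6) 'cacd': from fail(5)=3 chase 'd': 3→0 ⇒ 9;  out=∅∪out(9)=∅
  fail(12) 'ddad': from fail(11)=17 chase 'd': 17 ⇒ 18;  out=∅∪out(18)={0,5}
  fail(14) 'cacc': from fail(5)=3 chase 'c': 3→0 ⇒ 3;  out=∅∪out(3)={1}
  fail(7) 'cacda': from fail(6)=9 chase 'a': 9 ⇒ 17;  out=∅∪out(17)=∅
  fail(13) 'ddadd': from fail(12)=18 chase 'd': 18→2→9 ⇒ 10;  out={3}∪out(10)={3}
  fail(15) 'caccd': from fail(14)=3 chase 'd': 3→0 ⇒ 9;  out=∅∪out(9)=∅
  fail(8) 'cacdad': from fail(7)=17 chase 'd': 17 ⇒ 18;  out={2}∪out(18)={0,2,5}
  fail(16) 'caccda': from fail(15)=9 chase 'a': 9 ⇒ 17;  out={4}∪out(17)={4}

Scan:
[0] read 'a'  n0⇒n1
[1] read 'c'  n1⇒n3 (via fail)  ** P1@[1:1]
[2] read 'd'  n3⇒n9 (via fail)
[3] read 'c'  n9⇒n3 (via fail)  ** P1@[3:3]
[4] read 'a'  n3⇒n4
[5] read 'c'  n4⇒n5  ** P1@[5:5]
[6] read 'd'  n5⇒n6
[7] read 'a'  n6⇒n7
[8] read 'd'  n7⇒n8  ** P0@[7:8],P2@[3:8],P5@[6:8]
[9] read 'c'  n8⇒n3 (via fail)  ** P1@[9:9]
[10] read 'b'  n3⇒n0 (via fail)
[11] read 'd'  n0⇒n9
[12] read 'c'  n9⇒n3 (via fail)  ** P1@[12:12]
[13] read 'a'  n3⇒n4
[14] read 'c'  n4⇒n5  ** P1@[14:14]
[15] read 'd'  n5⇒n6
[16] read 'a'  n6⇒n7
[17] read 'd'  n7⇒n8  ** P0@[16:17],P2@[12:17],P5@[15:17]
[18] read 'c'  n8⇒n3 (via fail)  ** P1@[18:18]
[19] read 'd'  n3⇒n9 (via fail)
[20] read 'a'  n9⇒n17
[21] read 'd'  n17⇒n18  ** P0@[20:21],P5@[19:21]
[22] read 'a'  n18⇒n17 (via fail)
[23] read 'd'  n17⇒n18  ** P0@[22:23],P5@[21:23]
[24] read 'a'  n18⇒n17 (via fail)
[25] read 'b'  n17⇒n0 (via fail)
[26] read 'a'  n0⇒n1
[27] read 'b'  n1⇒n0 (via fail)
[28] read 'a'  n0⇒n1
[29] read 'a'  n1⇒n1 (via fail)
[30] read 'c'  n1⇒n3 (via fail)  ** P1@[30:30]
[31] read 'a'  n3⇒n4
[32] read 'c'  n4⇒n5  ** P1@[32:32]
[33] read 'd'  n5⇒n6
[34] read 'a'  n6⇒n7
[35] read 'd'  n7⇒n8  ** P0@[34:35],P2@[30:35],P5@[33:35]
[36] read 'c'  n8⇒n3 (via fail)  ** P1@[36:36]
[37] read 'c'  n3⇒n3 (via fail)  ** P1@[37:37]
[38] read 'd'  n3⇒n9 (via fail)
[39] read 'c'  n9⇒n3 (via fail)  ** P1@[39:39]
[40] read 'b'  n3⇒n0 (via fail)
[41] read 'd'  n0⇒n9
[42] read 'd'  n9⇒n10
[43] read 'a'  n10⇒n11
[44] read 'd'  n11⇒n12  ** P0@[43:44],P5@[42:44]
[45] read 'd'  n12⇒n13  ** P3@[41:45]
[46] read 'a'  n13⇒n11 (via fail)
[47] read 'b'  n11⇒n0 (via fail)
[48] read 'd'  n0⇒n9
[49] read 'a'  n9⇒n17
[50] read 'a'  n17⇒n1 (via fail)
[51] read 'd'  n1⇒n2  ** P0@[50:51]
[52] read 'c'  n2⇒n3 (via fail)  ** P1@[52:52]
[53] read 'b'  n3⇒n0 (via fail)
[54] read 'd'  n0⇒n9
[55] read 'c'  n9⇒n3 (via fail)  ** P1@[55:55]
[56] read 'a'  n3⇒n4
[57] read 'c'  n4⇒n5  ** P1@[57:57]
[58] read 'c'  n5⇒n14  ** P1@[58:58]

All matches (sorted): [[1,1],[3,1],[5,1],[8,0],[8,2],[8,5],[9,1],[12,1],[14,1],[17,0],[17,2],[17,5],[18,1],[21,0],[21,5],[23,0],[23,5],[30,1],[32,1],[35,0],[35,2],[35,5],[36,1],[37,1],[39,1],[44,0],[44,5],[45,3],[51,0],[52,1],[55,1],[57,1],[58,1]]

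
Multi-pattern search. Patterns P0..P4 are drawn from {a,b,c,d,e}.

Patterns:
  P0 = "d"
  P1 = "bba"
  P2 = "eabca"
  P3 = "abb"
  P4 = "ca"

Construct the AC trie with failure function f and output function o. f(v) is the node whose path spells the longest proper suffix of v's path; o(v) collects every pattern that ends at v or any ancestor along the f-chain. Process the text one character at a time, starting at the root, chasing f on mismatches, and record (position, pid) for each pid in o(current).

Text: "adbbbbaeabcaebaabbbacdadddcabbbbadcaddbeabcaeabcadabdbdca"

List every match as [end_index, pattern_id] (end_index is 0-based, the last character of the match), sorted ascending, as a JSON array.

Build:
Trie (insert patterns):
  n0 'ε': a→10 b→2 c→13 d→1 e→5
  n1 'd': ·  ←P0
  n2 'b': b→3
  n3 'bb': a→4
  n4 'bba': ·  ←P1
  n5 'e': a→6
  n6 'ea': b→7
  n7 'eab': c→8
  n8 'eabc': a→9
  n9 'eabca': ·  ←P2
  n10 'a': b→11
  n11 'ab': b→12
  n12 'abb': ·  ←P3
  n13 'c': a→14
  n14 'ca': ·  ←P4

BFS fail/out derivation:
  n1('d'): parent n0 fail=0; on 'd' 0 → fail=0;  out {0}∪∅={0}
  n2('b'): parent n0 fail=0; on 'b' 0 → fail=0;  out ∅∪∅=∅
  n5('e'): parent n0 fail=0; on 'e' 0 → fail=0;  out ∅∪∅=∅
  n10('a'): parent n0 fail=0; on 'a' 0 → fail=0;  out ∅∪∅=∅
  n13('c'): parent n0 fail=0; on 'c' 0 → fail=0;  out ∅∪∅=∅
  n3('bb'): parent n2 fail=0; on 'b' 0 → fail=2;  out ∅∪∅=∅
  n6('ea'): parent n5 fail=0; on 'a' 0 → fail=10;  out ∅∪∅=∅
  n11('ab'): parent n10 fail=0; on 'b' 0 → fail=2;  out ∅∪∅=∅
  n14('ca'): parent n13 fail=0; on 'a' 0 → fail=10;  out {4}∪∅={4}
  n4('bba'): parent n3 fail=2; on 'a' 2→0 → fail=10;  out {1}∪∅={1}
  n7('eab'): parent n6 fail=10; on 'b' 10 → fail=11;  out ∅∪∅=∅
  n12('abb'): parent n11 fail=2; on 'b' 2 → fail=3;  out {3}∪∅={3}
  n8('eabc'): parent n7 fail=11; on 'c' 11→2→0 → fail=13;  out ∅∪∅=∅
  n9('eabca'): parent n8 fail=13; on 'a' 13 → fail=14;  out {2}∪{4}={2,4}

Text stream:
[0] read 'a'  n0⇒n10
[1] read 'd'  n10⇒n1 (via fail)  ** P0@[1:1]
[2] read 'b'  n1⇒n2 (via fail)
[3] read 'b'  n2⇒n3
[4] read 'b'  n3⇒n3 (via fail)
[5] read 'b'  n3⇒n3 (via fail)
[6] read 'a'  n3⇒n4  ** P1@[4:6]
[7] read 'e'  n4⇒n5 (via fail)
[8] read 'a'  n5⇒n6
[9] read 'b'  n6⇒n7
[10] read 'c'  n7⇒n8
[11] read 'a'  n8⇒n9  ** P2@[7:11],P4@[10:11]
[12] read 'e'  n9⇒n5 (via fail)
[13] read 'b'  n5⇒n2 (via fail)
[14] read 'a'  n2⇒n10 (via fail)
[15] read 'a'  n10⇒n10 (via fail)
[16] read 'b'  n10⇒n11
[17] read 'b'  n11⇒n12  ** P3@[15:17]
[18] read 'b'  n12⇒n3 (via fail)
[19] read 'a'  n3⇒n4  ** P1@[17:19]
[20] read 'c'  n4⇒n13 (via fail)
[21] read 'd'  n13⇒n1 (via fail)  ** P0@[21:21]
[22] read 'a'  n1⇒n10 (via fail)
[23] read 'd'  n10⇒n1 (via fail)  ** P0@[23:23]
[24] read 'd'  n1⇒n1 (via fail)  ** P0@[24:24]
[25] read 'd'  n1⇒n1 (via fail)  ** P0@[25:25]
[26] read 'c'  n1⇒n13 (via fail)
[27] read 'a'  n13⇒n14  ** P4@[26:27]
[28] read 'b'  n14⇒n11 (via fail)
[29] read 'b'  n11⇒n12  ** P3@[27:29]
[30] read 'b'  n12⇒n3 (via fail)
[31] read 'b'  n3⇒n3 (via fail)
[32] read 'a'  n3⇒n4  ** P1@[30:32]
[33] read 'd'  n4⇒n1 (via fail)  ** P0@[33:33]
[34] read 'c'  n1⇒n13 (via fail)
[35] read 'a'  n13⇒n14  ** P4@[34:35]
[36] read 'd'  n14⇒n1 (via fail)  ** P0@[36:36]
[37] read 'd'  n1⇒n1 (via fail)  ** P0@[37:37]
[38] read 'b'  n1⇒n2 (via fail)
[39] read 'e'  n2⇒n5 (via fail)
[40] read 'a'  n5⇒n6
[41] read 'b'  n6⇒n7
[42] read 'c'  n7⇒n8
[43] read 'a'  n8⇒n9  ** P2@[39:43],P4@[42:43]
[44] read 'e'  n9⇒n5 (via fail)
[45] read 'a'  n5⇒n6
[46] read 'b'  n6⇒n7
[47] read 'c'  n7⇒n8
[48] read 'a'  n8⇒n9  ** P2@[44:48],P4@[47:48]
[49] read 'd'  n9⇒n1 (via fail)  ** P0@[49:49]
[50] read 'a'  n1⇒n10 (via fail)
[51] read 'b'  n10⇒n11
[52] read 'd'  n11⇒n1 (via fail)  ** P0@[52:52]
[53] read 'b'  n1⇒n2 (via fail)
[54] read 'd'  n2⇒n1 (via fail)  ** P0@[54:54]
[55] read 'c'  n1⇒n13 (via fail)
[56] read 'a'  n13⇒n14  ** P4@[55:56]

Result: [[1,0],[6,1],[11,2],[11,4],[17,3],[19,1],[21,0],[23,0],[24,0],[25,0],[27,4],[29,3],[32,1],[33,0],[35,4],[36,0],[37,0],[43,2],[43,4],[48,2],[48,4],[49,0],[52,0],[54,0],[56,4]]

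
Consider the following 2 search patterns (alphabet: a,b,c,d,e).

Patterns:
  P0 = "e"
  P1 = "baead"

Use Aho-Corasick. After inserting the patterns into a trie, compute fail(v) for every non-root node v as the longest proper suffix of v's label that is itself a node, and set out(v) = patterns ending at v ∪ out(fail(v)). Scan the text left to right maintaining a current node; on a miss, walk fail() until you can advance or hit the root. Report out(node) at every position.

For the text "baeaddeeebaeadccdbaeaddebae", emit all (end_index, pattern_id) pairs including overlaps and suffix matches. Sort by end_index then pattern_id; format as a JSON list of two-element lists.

Build:
Trie nodes:
  0='ε' goto b→2 e→1
  1='e' goto ·  [P0 ends]
  2='b' goto a→3
  3='ba' goto e→4
  4='bae' goto a→5
  5='baea' goto d→6
  6='baead' goto ·  [P1 ends]

Failure links (BFS by depth):
  n1('e'): parent n0 fail=0; on 'e' 0 → fail=0;  out {0}∪∅={0}
  n2('b'): parent n0 fail=0; on 'b' 0 → fail=0;  out ∅∪∅=∅
  n3('ba'): parent n2 fail=0; on 'a' 0 → fail=0;  out ∅∪∅=∅
  n4('bae'): parent n3 fail=0; on 'e' 0 → fail=1;  out ∅∪{0}={0}
  n5('baea'): parent n4 fail=1; on 'a' 1→0 → fail=0;  out ∅∪∅=∅
  n6('baead'): parent n5 fail=0; on 'd' 0 → fail=0;  out {1}∪∅={1}

Scan:
[0] read 'b'  n0⇒n2
[1] read 'a'  n2⇒n3
[2] read 'e'  n3⇒n4  emit P0@[2:2]
[3] read 'a'  n4⇒n5
[4] read 'd'  n5⇒n6  emit P1@[0:4]
[5] read 'd'  n6⇒n0 (fail-walked)
[6] read 'e'  n0⇒n1  emit P0@[6:6]
[7] read 'e'  n1⇒n1 (fail-walked)  emit P0@[7:7]
[8] read 'e'  n1⇒n1 (fail-walked)  emit P0@[8:8]
[9] read 'b'  n1⇒n2 (fail-walked)
[10] read 'a'  n2⇒n3
[11] read 'e'  n3⇒n4  emit P0@[11:11]
[12] read 'a'  n4⇒n5
[13] read 'd'  n5⇒n6  emit P1@[9:13]
[14] read 'c'  n6⇒n0 (fail-walked)
[15] read 'c'  n0⇒n0
[16] read 'd'  n0⇒n0
[17] read 'b'  n0⇒n2
[18] read 'a'  n2⇒n3
[19] read 'e'  n3⇒n4  emit P0@[19:19]
[20] read 'a'  n4⇒n5
[21] read 'd'  n5⇒n6  emit P1@[17:21]
[22] read 'd'  n6⇒n0 (fail-walked)
[23] read 'e'  n0⇒n1  emit P0@[23:23]
[24] read 'b'  n1⇒n2 (fail-walked)
[25] read 'a'  n2⇒n3
[26] read 'e'  n3⇒n4  emit P0@[26:26]

Result: [[2,0],[4,1],[6,0],[7,0],[8,0],[11,0],[13,1],[19,0],[21,1],[23,0],[26,0]]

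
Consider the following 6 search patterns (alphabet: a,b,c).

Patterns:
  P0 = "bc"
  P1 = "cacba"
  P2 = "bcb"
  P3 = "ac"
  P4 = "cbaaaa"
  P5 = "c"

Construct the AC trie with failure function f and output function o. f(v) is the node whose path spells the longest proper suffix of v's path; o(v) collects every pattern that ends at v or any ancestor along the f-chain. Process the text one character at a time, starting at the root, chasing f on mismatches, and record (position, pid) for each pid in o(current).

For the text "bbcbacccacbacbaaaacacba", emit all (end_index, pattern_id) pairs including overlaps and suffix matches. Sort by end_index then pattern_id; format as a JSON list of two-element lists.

Build automaton:
Trie nodes:
  n0 'ε': a→9 b→1 c→3
  n1 'b': c→2
  n2 'bc': b→8  [P0 ends]
  n3 'c': a→4 b→11  [P5 ends]
  n4 'ca': c→5
  n5 'cac': b→6
  n6 'cacb': a→7
  n7 'cacba': ·  [P1 ends]
  n8 'bcb': ·  [P2 ends]
  n9 'a': c→10
  n10 'ac': ·  [P3 ends]
  n11 'cb': a→12
  n12 'cba': a→13
  n13 'cbaa': a→14
  n14 'cbaaa': a→15
  n15 'cbaaaa': ·  [P4 ends]

Failure links (BFS by depth):
  fail(1) 'b': from fail(0)=0 chase 'b': 0 ⇒ 0;  out=∅∪out(0)=∅
  fail(3) 'c': from fail(0)=0 chase 'c': 0 ⇒ 0;  out={5}∪out(0)={5}
  fail(9) 'a': from fail(0)=0 chase 'a': 0 ⇒ 0;  out=∅∪out(0)=∅
  fail(2) 'bc': from fail(1)=0 chase 'c': 0 ⇒ 3;  out={0}∪out(3)={0,5}
  fail(4) 'ca': from fail(3)=0 chase 'a': 0 ⇒ 9;  out=∅∪out(9)=∅
  fail(10) 'ac': from fail(9)=0 chase 'c': 0 ⇒ 3;  out={3}∪out(3)={3,5}
  fail(11) 'cb': from fail(3)=0 chase 'b': 0 ⇒ 1;  out=∅∪out(1)=∅
  fail(5) 'cac': from fail(4)=9 chase 'c': 9 ⇒ 10;  out=∅∪out(10)={3,5}
  fail(8) 'bcb': from fail(2)=3 chase 'b': 3 ⇒ 11;  out={2}∪out(11)={2}
  fail(12) 'cba': from fail(11)=1 chase 'a': 1→0 ⇒ 9;  out=∅∪out(9)=∅
  fail(6) 'cacb': from fail(5)=10 chase 'b': 10→3 ⇒ 11;  out=∅∪out(11)=∅
  fail(13) 'cbaa': from fail(12)=9 chase 'a': 9→0 ⇒ 9;  out=∅∪out(9)=∅
  fail(7) 'cacba': from fail(6)=11 chase 'a': 11 ⇒ 12;  out={1}∪out(12)={1}
  fail(14) 'cbaaa': from fail(13)=9 chase 'a': 9→0 ⇒ 9;  out=∅∪out(9)=∅
  fail(15) 'cbaaaa': from fail(14)=9 chase 'a': 9→0 ⇒ 9;  out={4}∪out(9)={4}

Text stream:
pos 0 'b': at 1
pos 1 'b': at 1 (fail-walked)
pos 2 'c': at 2  ** P0@[1:2],P5@[2:2]
pos 3 'b': at 8  ** P2@[1:3]
pos 4 'a': at 12 (fail-walked)
pos 5 'c': at 10 (fail-walked)  ** P3@[4:5],P5@[5:5]
pos 6 'c': at 3 (fail-walked)  ** P5@[6:6]
pos 7 'c': at 3 (fail-walked)  ** P5@[7:7]
pos 8 'a': at 4
pos 9 'c': at 5  ** P3@[8:9],P5@[9:9]
pos 10 'b': at 6
pos 11 'a': at 7  ** P1@[7:11]
pos 12 'c': at 10 (fail-walked)  ** P3@[11:12],P5@[12:12]
pos 13 'b': at 11 (fail-walked)
pos 14 'a': at 12
pos 15 'a': at 13
pos 16 'a': at 14
pos 17 'a': at 15  ** P4@[12:17]
pos 18 'c': at 10 (fail-walked)  ** P3@[17:18],P5@[18:18]
pos 19 'a': at 4 (fail-walked)
pos 20 'c': at 5  ** P3@[19:20],P5@[20:20]
pos 21 'b': at 6
pos 22 'a': at 7  ** P1@[18:22]

All matches (sorted): [[2,0],[2,5],[3,2],[5,3],[5,5],[6,5],[7,5],[9,3],[9,5],[11,1],[12,3],[12,5],[17,4],[18,3],[18,5],[20,3],[20,5],[22,1]]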